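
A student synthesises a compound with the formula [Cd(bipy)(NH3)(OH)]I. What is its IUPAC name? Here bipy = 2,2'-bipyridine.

ammine(2,2'-bipyridine)hydroxocadmium(II) iodide

The 1 iodide counter-ion carries a total charge of -1, so each complex ion is 1+.
Ligand charges: 1×hydroxo (-1 each), 1×2,2'-bipyridine (neutral), 1×ammine (neutral); total -1. So Cd + (-1) = 1+, giving Cd = +2.
Ligands are named alphabetically: ammine before bipyridine before hydroxo.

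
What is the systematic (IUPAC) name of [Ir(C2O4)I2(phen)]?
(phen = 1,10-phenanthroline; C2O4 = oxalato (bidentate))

There is no counter-ion, so the complex is neutral overall.
Ligand charges: 1×1,10-phenanthroline (neutral), 2×iodo (-1 each), 1×oxalato (-2 each); total -4. So Ir + (-4) = 0, giving Ir = +4.
Ligands are named alphabetically: iodo before oxalato before phenanthroline.

diiodooxalato(1,10-phenanthroline)iridium(IV)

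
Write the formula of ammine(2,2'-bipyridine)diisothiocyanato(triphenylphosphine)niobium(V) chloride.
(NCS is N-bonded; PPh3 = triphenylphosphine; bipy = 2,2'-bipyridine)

[Nb(bipy)(NCS)2(NH3)(PPh3)]Cl3

Ligands: 2 isothiocyanato (NCS, -1), 1 ammine (NH3, neutral), 1 triphenylphosphine (PPh3, neutral), 1 2,2'-bipyridine (bipy, neutral). Ligand charge sum = -2.
With Nb in oxidation state +5, the complex ion is [Nb...]^3+.
Charge balance with chloride (-1) requires 1 complex ion per 3 chloride.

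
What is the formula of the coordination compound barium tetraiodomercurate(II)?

Ba[HgI4]

Ligands: 4 iodo (I, -1). Ligand charge sum = -4.
With Hg in oxidation state +2, the complex ion is [Hg...]^2−.
Charge balance with barium (+2) requires 1 complex ion per 1 barium.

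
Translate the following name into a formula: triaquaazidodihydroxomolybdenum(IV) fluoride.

Ligands: 2 hydroxo (OH, -1), 3 aqua (H2O, neutral), 1 azido (N3, -1). Ligand charge sum = -3.
With Mo in oxidation state +4, the complex ion is [Mo...]^1+.
Charge balance with fluoride (-1) requires 1 complex ion per 1 fluoride.

[Mo(H2O)3(N3)(OH)2]F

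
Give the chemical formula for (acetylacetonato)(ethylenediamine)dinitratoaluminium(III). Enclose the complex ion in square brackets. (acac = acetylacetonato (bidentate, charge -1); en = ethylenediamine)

Ligands: 1 acetylacetonato (acac, -1), 1 ethylenediamine (en, neutral), 2 nitrato (NO3, -1). Ligand charge sum = -3.
With Al in oxidation state +3, the complex ion is [Al...].

[Al(acac)(en)(NO3)2]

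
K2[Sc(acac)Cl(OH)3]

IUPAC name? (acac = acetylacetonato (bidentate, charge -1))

potassium (acetylacetonato)chlorotrihydroxoscandate(III)

The 2 potassium counter-ions carry a total charge of +2, so each complex ion is 2−.
Ligand charges: 3×hydroxo (-1 each), 1×acetylacetonato (-1 each), 1×chloro (-1 each); total -5. So Sc + (-5) = 2−, giving Sc = +3.
The complex ion is anionic, so scandium takes the -ate form scandate(III).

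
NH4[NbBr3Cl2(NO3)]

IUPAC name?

The 1 ammonium counter-ion carries a total charge of +1, so each complex ion is 1−.
Ligand charges: 1×nitrato (-1 each), 2×chloro (-1 each), 3×bromo (-1 each); total -6. So Nb + (-6) = 1−, giving Nb = +5.
Ligands are named alphabetically: bromo before chloro before nitrato.
The complex ion is anionic, so niobium takes the -ate form niobate(V).

ammonium tribromodichloronitratoniobate(V)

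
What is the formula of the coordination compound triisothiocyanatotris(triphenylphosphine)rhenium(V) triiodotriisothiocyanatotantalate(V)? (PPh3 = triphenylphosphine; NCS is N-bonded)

Cation [Re…]: ligand charges -3, Re(V) ⇒ ion charge 2+.
Anion [Ta…]: ligand charges -6, Ta(V) ⇒ ion charge 1−.
One 2+ cation requires 2 of the 1− anion.

[Re(NCS)3(PPh3)3][TaI3(NCS)3]2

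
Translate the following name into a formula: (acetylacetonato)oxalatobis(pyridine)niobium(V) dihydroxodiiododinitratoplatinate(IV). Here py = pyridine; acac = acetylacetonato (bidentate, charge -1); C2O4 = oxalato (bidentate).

[Nb(acac)(C2O4)(py)2][PtI2(NO3)2(OH)2]

Cation [Nb…]: ligand charges -3, Nb(V) ⇒ ion charge 2+.
Anion [Pt…]: ligand charges -6, Pt(IV) ⇒ ion charge 2−.
One 2+ cation balances one 2− anion.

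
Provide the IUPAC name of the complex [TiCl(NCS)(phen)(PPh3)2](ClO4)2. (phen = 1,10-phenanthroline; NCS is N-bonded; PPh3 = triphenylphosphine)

The 2 perchlorate counter-ions carry a total charge of -2, so each complex ion is 2+.
Ligand charges: 1×1,10-phenanthroline (neutral), 1×chloro (-1 each), 1×isothiocyanato (-1 each), 2×triphenylphosphine (neutral); total -2. So Ti + (-2) = 2+, giving Ti = +4.
Ligands are named alphabetically: chloro before isothiocyanato before phenanthroline before triphenylphosphine.

chloroisothiocyanato(1,10-phenanthroline)bis(triphenylphosphine)titanium(IV) perchlorate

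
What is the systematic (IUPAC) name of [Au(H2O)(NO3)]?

aquanitratogold(I)

There is no counter-ion, so the complex is neutral overall.
Ligand charges: 1×aqua (neutral), 1×nitrato (-1 each); total -1. So Au + (-1) = 0, giving Au = +1.
Ligands are named alphabetically: aqua before nitrato.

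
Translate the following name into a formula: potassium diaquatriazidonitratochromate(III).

Ligands: 3 azido (N3, -1), 2 aqua (H2O, neutral), 1 nitrato (NO3, -1). Ligand charge sum = -4.
With Cr in oxidation state +3, the complex ion is [Cr...]^1−.
Charge balance with potassium (+1) requires 1 complex ion per 1 potassium.

K[Cr(H2O)2(N3)3(NO3)]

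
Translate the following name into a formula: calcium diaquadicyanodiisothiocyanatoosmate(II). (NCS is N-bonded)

Ligands: 2 aqua (H2O, neutral), 2 isothiocyanato (NCS, -1), 2 cyano (CN, -1). Ligand charge sum = -4.
Charge balance with calcium (+2) requires 1 complex ion per 1 calcium.

Ca[Os(CN)2(H2O)2(NCS)2]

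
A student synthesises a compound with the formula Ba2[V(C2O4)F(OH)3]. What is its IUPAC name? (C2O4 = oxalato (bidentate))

barium fluorotrihydroxooxalatovanadate(II)

The 2 barium counter-ions carry a total charge of +4, so each complex ion is 4−.
Ligand charges: 3×hydroxo (-1 each), 1×oxalato (-2 each), 1×fluoro (-1 each); total -6. So V + (-6) = 4−, giving V = +2.
Ligands are named alphabetically: fluoro before hydroxo before oxalato.
The complex ion is anionic, so vanadium takes the -ate form vanadate(II).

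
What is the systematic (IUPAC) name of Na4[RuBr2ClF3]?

The 4 sodium counter-ions carry a total charge of +4, so each complex ion is 4−.
Ligand charges: 2×bromo (-1 each), 1×chloro (-1 each), 3×fluoro (-1 each); total -6. So Ru + (-6) = 4−, giving Ru = +2.
Ligands are named alphabetically: bromo before chloro before fluoro.
The complex ion is anionic, so ruthenium takes the -ate form ruthenate(II).

sodium dibromochlorotrifluororuthenate(II)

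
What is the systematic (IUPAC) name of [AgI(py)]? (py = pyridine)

There is no counter-ion, so the complex is neutral overall.
Ligand charges: 1×iodo (-1 each), 1×pyridine (neutral); total -1. So Ag + (-1) = 0, giving Ag = +1.
Ligands are named alphabetically: iodo before pyridine.

iodo(pyridine)silver(I)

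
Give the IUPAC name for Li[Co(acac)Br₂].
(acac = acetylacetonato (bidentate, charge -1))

The 1 lithium counter-ion carries a total charge of +1, so each complex ion is 1−.
Ligand charges: 2×bromo (-1 each), 1×acetylacetonato (-1 each); total -3. So Co + (-3) = 1−, giving Co = +2.
Ligands are named alphabetically: acetylacetonato before bromo.
The complex ion is anionic, so cobalt takes the -ate form cobaltate(II).

lithium (acetylacetonato)dibromocobaltate(II)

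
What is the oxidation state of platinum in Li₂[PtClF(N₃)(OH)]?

+2

2 lithium outside the brackets (+1 each) → the complex ion is 2−.
Ligand charges: 1×F = -1; 1×Cl = -1; 1×N3 = -1; 1×OH = -1; sum -4.
Pt + (-4) = 2− ⇒ Pt is +2.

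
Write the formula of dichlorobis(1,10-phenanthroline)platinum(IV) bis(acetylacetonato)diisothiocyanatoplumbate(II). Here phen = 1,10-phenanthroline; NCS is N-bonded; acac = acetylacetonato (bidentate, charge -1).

[PtCl2(phen)2][Pb(acac)2(NCS)2]

Cation [Pt…]: ligand charges -2, Pt(IV) ⇒ ion charge 2+.
Anion [Pb…]: ligand charges -4, Pb(II) ⇒ ion charge 2−.
One 2+ cation balances one 2− anion.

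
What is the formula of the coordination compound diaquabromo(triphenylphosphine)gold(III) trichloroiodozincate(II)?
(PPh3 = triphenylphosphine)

[AuBr(H2O)2(PPh3)][ZnCl3I]

Cation [Au…]: ligand charges -1, Au(III) ⇒ ion charge 2+.
Anion [Zn…]: ligand charges -4, Zn(II) ⇒ ion charge 2−.
One 2+ cation balances one 2− anion.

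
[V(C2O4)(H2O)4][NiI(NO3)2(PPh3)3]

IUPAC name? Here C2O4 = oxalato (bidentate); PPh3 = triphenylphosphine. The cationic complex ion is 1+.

tetraaquaoxalatovanadium(III) iododinitratotris(triphenylphosphine)nickelate(II)

Both ions are complex: the cation is named first with the plain metal name, the anion second with the -ate form; each ion's ligands are alphabetised independently.
The complex cation is given as 1+; its ligand charges sum to -2, so V = +3.
A 1:1 salt means the anion carries the equal and opposite charge, 1−.
Anion: ligand charges sum to -3; for the ion to be 1−, Ni = +2.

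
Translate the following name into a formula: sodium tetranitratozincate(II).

Ligands: 4 nitrato (NO3, -1). Ligand charge sum = -4.
With Zn in oxidation state +2, the complex ion is [Zn...]^2−.
Charge balance with sodium (+1) requires 1 complex ion per 2 sodium.

Na2[Zn(NO3)4]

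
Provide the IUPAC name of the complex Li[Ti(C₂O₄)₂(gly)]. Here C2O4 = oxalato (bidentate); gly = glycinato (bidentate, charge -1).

lithium (glycinato)dioxalatotitanate(IV)

The 1 lithium counter-ion carries a total charge of +1, so each complex ion is 1−.
Ligand charges: 2×oxalato (-2 each), 1×glycinato (-1 each); total -5. So Ti + (-5) = 1−, giving Ti = +4.
The complex ion is anionic, so titanium takes the -ate form titanate(IV).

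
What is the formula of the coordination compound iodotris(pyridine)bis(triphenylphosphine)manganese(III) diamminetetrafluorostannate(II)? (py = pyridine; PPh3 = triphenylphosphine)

[MnI(PPh3)2(py)3][SnF4(NH3)2]

Cation [Mn…]: ligand charges -1, Mn(III) ⇒ ion charge 2+.
Anion [Sn…]: ligand charges -4, Sn(II) ⇒ ion charge 2−.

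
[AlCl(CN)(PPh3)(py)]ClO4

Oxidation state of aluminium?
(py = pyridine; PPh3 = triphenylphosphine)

+3

1 perchlorate outside the brackets (-1 each) → the complex ion is 1+.
Ligand charges: 1×Cl = -1; 1×py neutral; 1×CN = -1; 1×PPh3 neutral; sum -2.
Al + (-2) = 1+ ⇒ Al is +3.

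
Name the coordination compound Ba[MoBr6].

The 1 barium counter-ion carries a total charge of +2, so each complex ion is 2−.
Ligand charges: 6×bromo (-1 each); total -6. So Mo + (-6) = 2−, giving Mo = +4.
The complex ion is anionic, so molybdenum takes the -ate form molybdate(IV).

barium hexabromomolybdate(IV)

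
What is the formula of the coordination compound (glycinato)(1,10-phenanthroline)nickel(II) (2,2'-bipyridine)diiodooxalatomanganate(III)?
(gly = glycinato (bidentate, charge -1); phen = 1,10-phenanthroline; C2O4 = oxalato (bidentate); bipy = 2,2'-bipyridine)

[Ni(gly)(phen)][Mn(bipy)(C2O4)I2]

Cation [Ni…]: ligand charges -1, Ni(II) ⇒ ion charge 1+.
Anion [Mn…]: ligand charges -4, Mn(III) ⇒ ion charge 1−.
One 1+ cation balances one 1− anion.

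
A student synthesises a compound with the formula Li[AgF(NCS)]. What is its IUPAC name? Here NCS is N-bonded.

lithium fluoroisothiocyanatoargentate(I)

The 1 lithium counter-ion carries a total charge of +1, so each complex ion is 1−.
Ligand charges: 1×isothiocyanato (-1 each), 1×fluoro (-1 each); total -2. So Ag + (-2) = 1−, giving Ag = +1.
Ligands are named alphabetically: fluoro before isothiocyanato.
The complex ion is anionic, so silver takes the -ate form argentate(I).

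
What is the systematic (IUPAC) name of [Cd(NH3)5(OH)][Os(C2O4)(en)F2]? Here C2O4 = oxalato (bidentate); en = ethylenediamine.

pentaamminehydroxocadmium(II) (ethylenediamine)difluorooxalatoosmate(III)

Both ions are complex: the cation is named first with the plain metal name, the anion second with the -ate form; each ion's ligands are alphabetised independently.
Cadmium is always +2 in its complexes; the cation's ligand charges sum to -1, so the complex cation is 1+.
A 1:1 salt means the anion carries the equal and opposite charge, 1−.
Anion: ligand charges sum to -4; for the ion to be 1−, Os = +3.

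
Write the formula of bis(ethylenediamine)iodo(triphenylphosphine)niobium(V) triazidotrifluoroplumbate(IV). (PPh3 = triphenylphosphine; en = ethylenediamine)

[Nb(en)2I(PPh3)][PbF3(N3)3]2

Cation [Nb…]: ligand charges -1, Nb(V) ⇒ ion charge 4+.
Anion [Pb…]: ligand charges -6, Pb(IV) ⇒ ion charge 2−.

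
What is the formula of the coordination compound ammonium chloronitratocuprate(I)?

Ligands: 1 nitrato (NO3, -1), 1 chloro (Cl, -1). Ligand charge sum = -2.
With Cu in oxidation state +1, the complex ion is [Cu...]^1−.
Charge balance with ammonium (+1) requires 1 complex ion per 1 ammonium.

NH4[CuCl(NO3)]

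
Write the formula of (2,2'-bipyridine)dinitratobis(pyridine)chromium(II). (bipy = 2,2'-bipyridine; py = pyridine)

[Cr(bipy)(NO3)2(py)2]

Ligands: 2 nitrato (NO3, -1), 1 2,2'-bipyridine (bipy, neutral), 2 pyridine (py, neutral). Ligand charge sum = -2.
With Cr in oxidation state +2, the complex ion is [Cr...].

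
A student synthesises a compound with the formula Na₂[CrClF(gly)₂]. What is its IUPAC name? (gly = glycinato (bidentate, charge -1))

sodium chlorofluorobis(glycinato)chromate(II)

The 2 sodium counter-ions carry a total charge of +2, so each complex ion is 2−.
Ligand charges: 1×chloro (-1 each), 2×glycinato (-1 each), 1×fluoro (-1 each); total -4. So Cr + (-4) = 2−, giving Cr = +2.
Ligands are named alphabetically: chloro before fluoro before glycinato.
The complex ion is anionic, so chromium takes the -ate form chromate(II).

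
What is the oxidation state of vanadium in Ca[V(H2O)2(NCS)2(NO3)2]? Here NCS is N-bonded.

1 calcium outside the brackets (+2 each) → the complex ion is 2−.
Ligand charges: 2×H2O neutral; 2×NO3 = -2; 2×NCS = -2; sum -4.
V + (-4) = 2− ⇒ V is +2.

+2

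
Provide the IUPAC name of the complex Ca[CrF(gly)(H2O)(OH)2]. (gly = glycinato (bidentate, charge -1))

The 1 calcium counter-ion carries a total charge of +2, so each complex ion is 2−.
Ligand charges: 1×fluoro (-1 each), 1×aqua (neutral), 1×glycinato (-1 each), 2×hydroxo (-1 each); total -4. So Cr + (-4) = 2−, giving Cr = +2.
The complex ion is anionic, so chromium takes the -ate form chromate(II).

calcium aquafluoro(glycinato)dihydroxochromate(II)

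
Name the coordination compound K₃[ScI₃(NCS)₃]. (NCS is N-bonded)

The 3 potassium counter-ions carry a total charge of +3, so each complex ion is 3−.
Ligand charges: 3×isothiocyanato (-1 each), 3×iodo (-1 each); total -6. So Sc + (-6) = 3−, giving Sc = +3.
Ligands are named alphabetically: iodo before isothiocyanato.
The complex ion is anionic, so scandium takes the -ate form scandate(III).

potassium triiodotriisothiocyanatoscandate(III)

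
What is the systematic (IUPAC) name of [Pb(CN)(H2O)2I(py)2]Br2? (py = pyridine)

diaquacyanoiodobis(pyridine)lead(IV) bromide

The 2 bromide counter-ions carry a total charge of -2, so each complex ion is 2+.
Ligand charges: 2×pyridine (neutral), 1×iodo (-1 each), 1×cyano (-1 each), 2×aqua (neutral); total -2. So Pb + (-2) = 2+, giving Pb = +4.
Ligands are named alphabetically: aqua before cyano before iodo before pyridine.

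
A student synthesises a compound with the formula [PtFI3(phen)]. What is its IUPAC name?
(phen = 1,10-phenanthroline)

There is no counter-ion, so the complex is neutral overall.
Ligand charges: 3×iodo (-1 each), 1×1,10-phenanthroline (neutral), 1×fluoro (-1 each); total -4. So Pt + (-4) = 0, giving Pt = +4.
Ligands are named alphabetically: fluoro before iodo before phenanthroline.

fluorotriiodo(1,10-phenanthroline)platinum(IV)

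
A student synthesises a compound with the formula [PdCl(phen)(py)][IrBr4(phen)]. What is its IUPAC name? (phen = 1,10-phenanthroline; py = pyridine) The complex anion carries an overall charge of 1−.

The complex anion is given as 1−; its ligand charges sum to -4, so Ir = +3.
A 1:1 salt means the cation carries the equal and opposite charge, 1+.
Cation: ligand charges sum to -1; for the ion to be 1+, Pd = +2.

chloro(1,10-phenanthroline)(pyridine)palladium(II) tetrabromo(1,10-phenanthroline)iridate(III)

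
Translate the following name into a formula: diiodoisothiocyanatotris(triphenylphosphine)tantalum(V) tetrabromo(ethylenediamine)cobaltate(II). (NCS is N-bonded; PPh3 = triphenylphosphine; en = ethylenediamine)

Cation [Ta…]: ligand charges -3, Ta(V) ⇒ ion charge 2+.
Anion [Co…]: ligand charges -4, Co(II) ⇒ ion charge 2−.
One 2+ cation balances one 2− anion.

[TaI2(NCS)(PPh3)3][CoBr4(en)]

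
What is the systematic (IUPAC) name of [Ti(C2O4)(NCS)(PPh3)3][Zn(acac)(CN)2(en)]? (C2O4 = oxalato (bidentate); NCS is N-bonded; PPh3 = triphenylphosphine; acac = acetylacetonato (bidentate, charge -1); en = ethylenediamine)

isothiocyanatooxalatotris(triphenylphosphine)titanium(IV) (acetylacetonato)dicyano(ethylenediamine)zincate(II)

Both ions are complex: the cation is named first with the plain metal name, the anion second with the -ate form; each ion's ligands are alphabetised independently.
Zinc is always +2 in its complexes; the anion's ligand charges sum to -3, so the complex anion is 1−.
A 1:1 salt means the cation carries the equal and opposite charge, 1+.
Cation: ligand charges sum to -3; for the ion to be 1+, Ti = +4.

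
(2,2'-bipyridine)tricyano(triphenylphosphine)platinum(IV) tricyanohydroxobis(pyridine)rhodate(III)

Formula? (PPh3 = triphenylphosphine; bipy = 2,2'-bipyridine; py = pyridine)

Cation [Pt…]: ligand charges -3, Pt(IV) ⇒ ion charge 1+.
Anion [Rh…]: ligand charges -4, Rh(III) ⇒ ion charge 1−.
One 1+ cation balances one 1− anion.

[Pt(bipy)(CN)3(PPh3)][Rh(CN)3(OH)(py)2]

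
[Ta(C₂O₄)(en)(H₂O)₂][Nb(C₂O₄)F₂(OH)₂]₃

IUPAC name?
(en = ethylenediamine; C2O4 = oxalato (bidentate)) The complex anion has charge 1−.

Both ions are complex: the cation is named first with the plain metal name, the anion second with the -ate form; each ion's ligands are alphabetised independently.
The complex anion is given as 1−; its ligand charges sum to -6, so Nb = +5.
With 3 anions per cation, the cation must be 3×1 = 3+.
Cation: ligand charges sum to -2; for the ion to be 3+, Ta = +5.

diaqua(ethylenediamine)oxalatotantalum(V) difluorodihydroxooxalatoniobate(V)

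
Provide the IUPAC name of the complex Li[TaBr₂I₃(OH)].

The 1 lithium counter-ion carries a total charge of +1, so each complex ion is 1−.
Ligand charges: 3×iodo (-1 each), 2×bromo (-1 each), 1×hydroxo (-1 each); total -6. So Ta + (-6) = 1−, giving Ta = +5.
Ligands are named alphabetically: bromo before hydroxo before iodo.
The complex ion is anionic, so tantalum takes the -ate form tantalate(V).

lithium dibromohydroxotriiodotantalate(V)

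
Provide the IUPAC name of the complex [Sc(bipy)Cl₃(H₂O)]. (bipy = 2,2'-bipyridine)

There is no counter-ion, so the complex is neutral overall.
Ligand charges: 3×chloro (-1 each), 1×2,2'-bipyridine (neutral), 1×aqua (neutral); total -3. So Sc + (-3) = 0, giving Sc = +3.
Ligands are named alphabetically: aqua before bipyridine before chloro.

aqua(2,2'-bipyridine)trichloroscandium(III)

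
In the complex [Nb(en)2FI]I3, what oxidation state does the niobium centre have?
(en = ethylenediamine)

+5

3 iodide outside the brackets (-1 each) → the complex ion is 3+.
Ligand charges: 1×I = -1; 1×F = -1; 2×en neutral; sum -2.
Nb + (-2) = 3+ ⇒ Nb is +5.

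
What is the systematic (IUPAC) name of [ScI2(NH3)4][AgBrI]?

Scandium is always +3 in its complexes; the cation's ligand charges sum to -2, so the complex cation is 1+.
A 1:1 salt means the anion carries the equal and opposite charge, 1−.
Anion: ligand charges sum to -2; for the ion to be 1−, Ag = +1.

tetraamminediiodoscandium(III) bromoiodoargentate(I)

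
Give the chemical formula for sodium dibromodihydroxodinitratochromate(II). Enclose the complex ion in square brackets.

Ligands: 2 bromo (Br, -1), 2 hydroxo (OH, -1), 2 nitrato (NO3, -1). Ligand charge sum = -6.
Charge balance with sodium (+1) requires 1 complex ion per 4 sodium.

Na4[CrBr2(NO3)2(OH)2]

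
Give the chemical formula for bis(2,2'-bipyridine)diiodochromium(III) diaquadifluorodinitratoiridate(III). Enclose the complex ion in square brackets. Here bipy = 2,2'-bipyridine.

Cation [Cr…]: ligand charges -2, Cr(III) ⇒ ion charge 1+.
Anion [Ir…]: ligand charges -4, Ir(III) ⇒ ion charge 1−.
One 1+ cation balances one 1− anion.

[Cr(bipy)2I2][IrF2(H2O)2(NO3)2]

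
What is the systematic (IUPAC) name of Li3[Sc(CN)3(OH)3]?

lithium tricyanotrihydroxoscandate(III)

The 3 lithium counter-ions carry a total charge of +3, so each complex ion is 3−.
Ligand charges: 3×hydroxo (-1 each), 3×cyano (-1 each); total -6. So Sc + (-6) = 3−, giving Sc = +3.
The complex ion is anionic, so scandium takes the -ate form scandate(III).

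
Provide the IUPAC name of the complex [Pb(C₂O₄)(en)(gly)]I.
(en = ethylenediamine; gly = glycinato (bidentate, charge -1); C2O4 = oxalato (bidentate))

(ethylenediamine)(glycinato)oxalatolead(IV) iodide

The 1 iodide counter-ion carries a total charge of -1, so each complex ion is 1+.
Ligand charges: 1×ethylenediamine (neutral), 1×glycinato (-1 each), 1×oxalato (-2 each); total -3. So Pb + (-3) = 1+, giving Pb = +4.
Ligands are named alphabetically: ethylenediamine before glycinato before oxalato.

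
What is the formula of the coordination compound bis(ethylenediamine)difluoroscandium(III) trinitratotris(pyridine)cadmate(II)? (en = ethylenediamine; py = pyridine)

Cation [Sc…]: ligand charges -2, Sc(III) ⇒ ion charge 1+.
Anion [Cd…]: ligand charges -3, Cd(II) ⇒ ion charge 1−.
One 1+ cation balances one 1− anion.

[Sc(en)2F2][Cd(NO3)3(py)3]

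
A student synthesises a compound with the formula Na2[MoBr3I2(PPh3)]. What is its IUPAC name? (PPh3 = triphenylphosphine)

sodium tribromodiiodo(triphenylphosphine)molybdate(III)

The 2 sodium counter-ions carry a total charge of +2, so each complex ion is 2−.
Ligand charges: 2×iodo (-1 each), 1×triphenylphosphine (neutral), 3×bromo (-1 each); total -5. So Mo + (-5) = 2−, giving Mo = +3.
The complex ion is anionic, so molybdenum takes the -ate form molybdate(III).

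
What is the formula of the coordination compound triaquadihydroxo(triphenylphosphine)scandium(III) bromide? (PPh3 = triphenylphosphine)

Ligands: 1 triphenylphosphine (PPh3, neutral), 3 aqua (H2O, neutral), 2 hydroxo (OH, -1). Ligand charge sum = -2.
With Sc in oxidation state +3, the complex ion is [Sc...]^1+.
Charge balance with bromide (-1) requires 1 complex ion per 1 bromide.

[Sc(H2O)3(OH)2(PPh3)]Br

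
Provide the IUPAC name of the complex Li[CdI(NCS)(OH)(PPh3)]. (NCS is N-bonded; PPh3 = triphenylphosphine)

lithium hydroxoiodoisothiocyanato(triphenylphosphine)cadmate(II)

The 1 lithium counter-ion carries a total charge of +1, so each complex ion is 1−.
Ligand charges: 1×isothiocyanato (-1 each), 1×iodo (-1 each), 1×triphenylphosphine (neutral), 1×hydroxo (-1 each); total -3. So Cd + (-3) = 1−, giving Cd = +2.
Ligands are named alphabetically: hydroxo before iodo before isothiocyanato before triphenylphosphine.
The complex ion is anionic, so cadmium takes the -ate form cadmate(II).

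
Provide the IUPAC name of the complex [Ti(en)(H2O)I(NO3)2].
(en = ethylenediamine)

aqua(ethylenediamine)iododinitratotitanium(III)

There is no counter-ion, so the complex is neutral overall.
Ligand charges: 2×nitrato (-1 each), 1×aqua (neutral), 1×iodo (-1 each), 1×ethylenediamine (neutral); total -3. So Ti + (-3) = 0, giving Ti = +3.
Ligands are named alphabetically: aqua before ethylenediamine before iodo before nitrato.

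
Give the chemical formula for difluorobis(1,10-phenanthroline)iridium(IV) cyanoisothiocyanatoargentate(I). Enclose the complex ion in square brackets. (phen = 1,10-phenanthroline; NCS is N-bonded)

Cation [Ir…]: ligand charges -2, Ir(IV) ⇒ ion charge 2+.
Anion [Ag…]: ligand charges -2, Ag(I) ⇒ ion charge 1−.

[IrF2(phen)2][Ag(CN)(NCS)]2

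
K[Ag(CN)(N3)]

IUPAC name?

The 1 potassium counter-ion carries a total charge of +1, so each complex ion is 1−.
Ligand charges: 1×cyano (-1 each), 1×azido (-1 each); total -2. So Ag + (-2) = 1−, giving Ag = +1.
Ligands are named alphabetically: azido before cyano.
The complex ion is anionic, so silver takes the -ate form argentate(I).

potassium azidocyanoargentate(I)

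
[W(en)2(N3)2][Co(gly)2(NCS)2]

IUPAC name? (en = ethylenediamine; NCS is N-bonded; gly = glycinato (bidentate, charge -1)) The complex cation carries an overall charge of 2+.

Both ions are complex: the cation is named first with the plain metal name, the anion second with the -ate form; each ion's ligands are alphabetised independently.
The complex cation is given as 2+; its ligand charges sum to -2, so W = +4.
A 1:1 salt means the anion carries the equal and opposite charge, 2−.
Anion: ligand charges sum to -4; for the ion to be 2−, Co = +2.

diazidobis(ethylenediamine)tungsten(IV) bis(glycinato)diisothiocyanatocobaltate(II)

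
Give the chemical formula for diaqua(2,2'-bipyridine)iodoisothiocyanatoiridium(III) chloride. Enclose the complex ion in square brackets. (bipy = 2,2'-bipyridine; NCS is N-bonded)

[Ir(bipy)(H2O)2I(NCS)]Cl

Ligands: 2 aqua (H2O, neutral), 1 2,2'-bipyridine (bipy, neutral), 1 isothiocyanato (NCS, -1), 1 iodo (I, -1). Ligand charge sum = -2.
With Ir in oxidation state +3, the complex ion is [Ir...]^1+.
Charge balance with chloride (-1) requires 1 complex ion per 1 chloride.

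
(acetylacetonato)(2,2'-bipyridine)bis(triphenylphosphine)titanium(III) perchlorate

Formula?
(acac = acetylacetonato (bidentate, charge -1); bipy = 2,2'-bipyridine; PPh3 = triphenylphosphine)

[Ti(acac)(bipy)(PPh3)2](ClO4)2

Ligands: 1 acetylacetonato (acac, -1), 1 2,2'-bipyridine (bipy, neutral), 2 triphenylphosphine (PPh3, neutral). Ligand charge sum = -1.
With Ti in oxidation state +3, the complex ion is [Ti...]^2+.
Charge balance with perchlorate (-1) requires 1 complex ion per 2 perchlorate.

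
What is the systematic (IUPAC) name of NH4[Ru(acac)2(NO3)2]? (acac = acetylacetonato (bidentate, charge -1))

ammonium bis(acetylacetonato)dinitratoruthenate(III)

The 1 ammonium counter-ion carries a total charge of +1, so each complex ion is 1−.
Ligand charges: 2×acetylacetonato (-1 each), 2×nitrato (-1 each); total -4. So Ru + (-4) = 1−, giving Ru = +3.
Ligands are named alphabetically: acetylacetonato before nitrato.
The complex ion is anionic, so ruthenium takes the -ate form ruthenate(III).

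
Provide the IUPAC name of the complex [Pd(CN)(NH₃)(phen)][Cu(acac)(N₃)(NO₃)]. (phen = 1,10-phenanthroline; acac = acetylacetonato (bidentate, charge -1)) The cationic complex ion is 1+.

Both ions are complex: the cation is named first with the plain metal name, the anion second with the -ate form; each ion's ligands are alphabetised independently.
The complex cation is given as 1+; its ligand charges sum to -1, so Pd = +2.
A 1:1 salt means the anion carries the equal and opposite charge, 1−.
Anion: ligand charges sum to -3; for the ion to be 1−, Cu = +2.

amminecyano(1,10-phenanthroline)palladium(II) (acetylacetonato)azidonitratocuprate(II)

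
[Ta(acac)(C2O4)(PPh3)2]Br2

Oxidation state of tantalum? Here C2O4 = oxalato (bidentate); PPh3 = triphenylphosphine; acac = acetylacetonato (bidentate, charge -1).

2 bromide outside the brackets (-1 each) → the complex ion is 2+.
Ligand charges: 1×C2O4 = -2; 2×PPh3 neutral; 1×acac = -1; sum -3.
Ta + (-3) = 2+ ⇒ Ta is +5.

+5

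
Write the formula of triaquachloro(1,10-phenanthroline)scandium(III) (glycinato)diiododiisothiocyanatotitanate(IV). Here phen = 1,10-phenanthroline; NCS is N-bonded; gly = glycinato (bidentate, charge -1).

Cation [Sc…]: ligand charges -1, Sc(III) ⇒ ion charge 2+.
Anion [Ti…]: ligand charges -5, Ti(IV) ⇒ ion charge 1−.

[ScCl(H2O)3(phen)][Ti(gly)I2(NCS)2]2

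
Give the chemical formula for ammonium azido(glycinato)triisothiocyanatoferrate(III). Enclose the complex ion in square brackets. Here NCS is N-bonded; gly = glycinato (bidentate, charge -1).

(NH4)2[Fe(gly)(N3)(NCS)3]

Ligands: 1 azido (N3, -1), 3 isothiocyanato (NCS, -1), 1 glycinato (gly, -1). Ligand charge sum = -5.
Charge balance with ammonium (+1) requires 1 complex ion per 2 ammonium.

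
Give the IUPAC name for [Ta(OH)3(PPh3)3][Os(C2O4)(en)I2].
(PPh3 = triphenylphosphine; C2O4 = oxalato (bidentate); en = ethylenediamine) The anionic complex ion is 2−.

The complex anion is given as 2−; its ligand charges sum to -4, so Os = +2.
A 1:1 salt means the cation carries the equal and opposite charge, 2+.
Cation: ligand charges sum to -3; for the ion to be 2+, Ta = +5.

trihydroxotris(triphenylphosphine)tantalum(V) (ethylenediamine)diiodooxalatoosmate(II)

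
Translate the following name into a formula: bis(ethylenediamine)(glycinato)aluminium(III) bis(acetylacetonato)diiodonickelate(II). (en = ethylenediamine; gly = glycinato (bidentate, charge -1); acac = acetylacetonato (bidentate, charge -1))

[Al(en)2(gly)][Ni(acac)2I2]

Cation [Al…]: ligand charges -1, Al(III) ⇒ ion charge 2+.
Anion [Ni…]: ligand charges -4, Ni(II) ⇒ ion charge 2−.
One 2+ cation balances one 2− anion.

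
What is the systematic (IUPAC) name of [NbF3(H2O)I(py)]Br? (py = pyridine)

aquatrifluoroiodo(pyridine)niobium(V) bromide

The 1 bromide counter-ion carries a total charge of -1, so each complex ion is 1+.
Ligand charges: 1×pyridine (neutral), 1×aqua (neutral), 1×iodo (-1 each), 3×fluoro (-1 each); total -4. So Nb + (-4) = 1+, giving Nb = +5.
Ligands are named alphabetically: aqua before fluoro before iodo before pyridine.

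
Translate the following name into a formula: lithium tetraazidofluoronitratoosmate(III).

Ligands: 1 fluoro (F, -1), 1 nitrato (NO3, -1), 4 azido (N3, -1). Ligand charge sum = -6.
With Os in oxidation state +3, the complex ion is [Os...]^3−.
Charge balance with lithium (+1) requires 1 complex ion per 3 lithium.

Li3[OsF(N3)4(NO3)]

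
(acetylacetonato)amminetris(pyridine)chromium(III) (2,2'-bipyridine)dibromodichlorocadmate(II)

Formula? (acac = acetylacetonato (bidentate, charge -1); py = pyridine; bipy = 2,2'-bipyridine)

[Cr(acac)(NH3)(py)3][Cd(bipy)Br2Cl2]

Cation [Cr…]: ligand charges -1, Cr(III) ⇒ ion charge 2+.
Anion [Cd…]: ligand charges -4, Cd(II) ⇒ ion charge 2−.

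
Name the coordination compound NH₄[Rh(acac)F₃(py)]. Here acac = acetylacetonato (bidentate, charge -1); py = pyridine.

The 1 ammonium counter-ion carries a total charge of +1, so each complex ion is 1−.
Ligand charges: 3×fluoro (-1 each), 1×acetylacetonato (-1 each), 1×pyridine (neutral); total -4. So Rh + (-4) = 1−, giving Rh = +3.
The complex ion is anionic, so rhodium takes the -ate form rhodate(III).

ammonium (acetylacetonato)trifluoro(pyridine)rhodate(III)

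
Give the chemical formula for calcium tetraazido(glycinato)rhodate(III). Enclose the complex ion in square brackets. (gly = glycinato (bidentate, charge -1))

Ca[Rh(gly)(N3)4]

Ligands: 1 glycinato (gly, -1), 4 azido (N3, -1). Ligand charge sum = -5.
With Rh in oxidation state +3, the complex ion is [Rh...]^2−.
Charge balance with calcium (+2) requires 1 complex ion per 1 calcium.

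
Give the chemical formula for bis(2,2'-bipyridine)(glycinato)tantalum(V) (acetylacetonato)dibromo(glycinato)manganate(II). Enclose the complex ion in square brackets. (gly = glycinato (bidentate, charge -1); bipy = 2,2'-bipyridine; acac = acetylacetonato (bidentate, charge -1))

Cation [Ta…]: ligand charges -1, Ta(V) ⇒ ion charge 4+.
Anion [Mn…]: ligand charges -4, Mn(II) ⇒ ion charge 2−.
One 4+ cation requires 2 of the 2− anion.

[Ta(bipy)2(gly)][Mn(acac)Br2(gly)]2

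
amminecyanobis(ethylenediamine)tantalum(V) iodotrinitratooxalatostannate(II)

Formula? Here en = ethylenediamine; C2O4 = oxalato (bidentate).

Cation [Ta…]: ligand charges -1, Ta(V) ⇒ ion charge 4+.
Anion [Sn…]: ligand charges -6, Sn(II) ⇒ ion charge 4−.

[Ta(CN)(en)2(NH3)][Sn(C2O4)I(NO3)3]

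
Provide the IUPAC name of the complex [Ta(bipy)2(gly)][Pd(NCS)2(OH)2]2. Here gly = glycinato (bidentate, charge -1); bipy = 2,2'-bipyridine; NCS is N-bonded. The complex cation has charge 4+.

Both ions are complex: the cation is named first with the plain metal name, the anion second with the -ate form; each ion's ligands are alphabetised independently.
The complex cation is given as 4+; its ligand charges sum to -1, so Ta = +5.
With 2 anions per cation, each anion must be 4/2 = 2−.
Anion: ligand charges sum to -4; for the ion to be 2−, Pd = +2.

bis(2,2'-bipyridine)(glycinato)tantalum(V) dihydroxodiisothiocyanatopalladate(II)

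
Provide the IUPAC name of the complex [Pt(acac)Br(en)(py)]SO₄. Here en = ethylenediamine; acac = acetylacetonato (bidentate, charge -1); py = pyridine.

(acetylacetonato)bromo(ethylenediamine)(pyridine)platinum(IV) sulfate

The 1 sulfate counter-ion carries a total charge of -2, so each complex ion is 2+.
Ligand charges: 1×ethylenediamine (neutral), 1×acetylacetonato (-1 each), 1×bromo (-1 each), 1×pyridine (neutral); total -2. So Pt + (-2) = 2+, giving Pt = +4.
Ligands are named alphabetically: acetylacetonato before bromo before ethylenediamine before pyridine.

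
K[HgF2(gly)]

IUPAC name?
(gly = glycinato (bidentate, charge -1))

potassium difluoro(glycinato)mercurate(II)

The 1 potassium counter-ion carries a total charge of +1, so each complex ion is 1−.
Ligand charges: 2×fluoro (-1 each), 1×glycinato (-1 each); total -3. So Hg + (-3) = 1−, giving Hg = +2.
Ligands are named alphabetically: fluoro before glycinato.
The complex ion is anionic, so mercury takes the -ate form mercurate(II).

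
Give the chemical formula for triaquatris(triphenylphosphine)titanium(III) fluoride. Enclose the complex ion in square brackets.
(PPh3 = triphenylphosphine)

[Ti(H2O)3(PPh3)3]F3

Ligands: 3 triphenylphosphine (PPh3, neutral), 3 aqua (H2O, neutral). Ligand charge sum = 0.
With Ti in oxidation state +3, the complex ion is [Ti...]^3+.
Charge balance with fluoride (-1) requires 1 complex ion per 3 fluoride.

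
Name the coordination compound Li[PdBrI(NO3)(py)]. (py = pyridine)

lithium bromoiodonitrato(pyridine)palladate(II)

The 1 lithium counter-ion carries a total charge of +1, so each complex ion is 1−.
Ligand charges: 1×nitrato (-1 each), 1×pyridine (neutral), 1×iodo (-1 each), 1×bromo (-1 each); total -3. So Pd + (-3) = 1−, giving Pd = +2.
Ligands are named alphabetically: bromo before iodo before nitrato before pyridine.
The complex ion is anionic, so palladium takes the -ate form palladate(II).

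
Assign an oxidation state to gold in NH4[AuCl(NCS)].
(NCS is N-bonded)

1 ammonium outside the brackets (+1 each) → the complex ion is 1−.
Ligand charges: 1×Cl = -1; 1×NCS = -1; sum -2.
Au + (-2) = 1− ⇒ Au is +1.

+1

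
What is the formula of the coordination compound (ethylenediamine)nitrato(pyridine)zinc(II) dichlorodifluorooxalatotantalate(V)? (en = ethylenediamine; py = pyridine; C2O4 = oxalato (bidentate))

Cation [Zn…]: ligand charges -1, Zn(II) ⇒ ion charge 1+.
Anion [Ta…]: ligand charges -6, Ta(V) ⇒ ion charge 1−.

[Zn(en)(NO3)(py)][Ta(C2O4)Cl2F2]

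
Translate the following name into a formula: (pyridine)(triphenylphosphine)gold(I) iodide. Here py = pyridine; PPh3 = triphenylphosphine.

Ligands: 1 pyridine (py, neutral), 1 triphenylphosphine (PPh3, neutral). Ligand charge sum = 0.
Charge balance with iodide (-1) requires 1 complex ion per 1 iodide.

[Au(PPh3)(py)]I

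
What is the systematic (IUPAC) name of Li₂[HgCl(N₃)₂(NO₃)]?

lithium diazidochloronitratomercurate(II)

The 2 lithium counter-ions carry a total charge of +2, so each complex ion is 2−.
Ligand charges: 2×azido (-1 each), 1×chloro (-1 each), 1×nitrato (-1 each); total -4. So Hg + (-4) = 2−, giving Hg = +2.
The complex ion is anionic, so mercury takes the -ate form mercurate(II).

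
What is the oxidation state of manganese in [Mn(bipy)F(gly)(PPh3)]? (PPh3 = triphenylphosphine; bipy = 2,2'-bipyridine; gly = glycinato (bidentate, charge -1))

No counter-ion: the bracketed complex is neutral.
Ligand charges: 1×PPh3 neutral; 1×bipy neutral; 1×F = -1; 1×gly = -1; sum -2.
Mn + (-2) = 0 ⇒ Mn is +2.

+2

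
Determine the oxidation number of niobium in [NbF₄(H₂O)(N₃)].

+5

No counter-ion: the bracketed complex is neutral.
Ligand charges: 1×H2O neutral; 4×F = -4; 1×N3 = -1; sum -5.
Nb + (-5) = 0 ⇒ Nb is +5.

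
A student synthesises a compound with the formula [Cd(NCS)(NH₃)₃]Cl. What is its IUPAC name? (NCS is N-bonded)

The 1 chloride counter-ion carries a total charge of -1, so each complex ion is 1+.
Ligand charges: 3×ammine (neutral), 1×isothiocyanato (-1 each); total -1. So Cd + (-1) = 1+, giving Cd = +2.
Ligands are named alphabetically: ammine before isothiocyanato.

triammineisothiocyanatocadmium(II) chloride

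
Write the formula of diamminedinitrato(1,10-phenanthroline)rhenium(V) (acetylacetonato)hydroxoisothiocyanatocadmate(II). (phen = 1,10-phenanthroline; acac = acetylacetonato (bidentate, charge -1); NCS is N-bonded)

[Re(NH3)2(NO3)2(phen)][Cd(acac)(NCS)(OH)]3

Cation [Re…]: ligand charges -2, Re(V) ⇒ ion charge 3+.
Anion [Cd…]: ligand charges -3, Cd(II) ⇒ ion charge 1−.
One 3+ cation requires 3 of the 1− anion.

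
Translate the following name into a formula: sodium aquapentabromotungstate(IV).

Na[WBr5(H2O)]

Ligands: 5 bromo (Br, -1), 1 aqua (H2O, neutral). Ligand charge sum = -5.
With W in oxidation state +4, the complex ion is [W...]^1−.
Charge balance with sodium (+1) requires 1 complex ion per 1 sodium.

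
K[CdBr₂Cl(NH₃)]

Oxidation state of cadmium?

1 potassium outside the brackets (+1 each) → the complex ion is 1−.
Ligand charges: 1×Cl = -1; 1×NH3 neutral; 2×Br = -2; sum -3.
Cd + (-3) = 1− ⇒ Cd is +2.

+2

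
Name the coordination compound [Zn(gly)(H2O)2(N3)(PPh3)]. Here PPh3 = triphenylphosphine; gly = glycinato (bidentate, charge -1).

diaquaazido(glycinato)(triphenylphosphine)zinc(II)

There is no counter-ion, so the complex is neutral overall.
Ligand charges: 2×aqua (neutral), 1×triphenylphosphine (neutral), 1×azido (-1 each), 1×glycinato (-1 each); total -2. So Zn + (-2) = 0, giving Zn = +2.
Ligands are named alphabetically: aqua before azido before glycinato before triphenylphosphine.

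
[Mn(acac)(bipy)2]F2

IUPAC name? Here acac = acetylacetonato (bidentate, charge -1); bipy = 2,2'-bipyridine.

(acetylacetonato)bis(2,2'-bipyridine)manganese(III) fluoride

The 2 fluoride counter-ions carry a total charge of -2, so each complex ion is 2+.
Ligand charges: 1×acetylacetonato (-1 each), 2×2,2'-bipyridine (neutral); total -1. So Mn + (-1) = 2+, giving Mn = +3.
Ligands are named alphabetically: acetylacetonato before bipyridine.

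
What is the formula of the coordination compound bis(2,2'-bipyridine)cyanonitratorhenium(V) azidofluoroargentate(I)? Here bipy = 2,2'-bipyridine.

Cation [Re…]: ligand charges -2, Re(V) ⇒ ion charge 3+.
Anion [Ag…]: ligand charges -2, Ag(I) ⇒ ion charge 1−.
One 3+ cation requires 3 of the 1− anion.

[Re(bipy)2(CN)(NO3)][AgF(N3)]3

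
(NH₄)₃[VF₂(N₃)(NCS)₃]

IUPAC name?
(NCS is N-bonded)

ammonium azidodifluorotriisothiocyanatovanadate(III)

The 3 ammonium counter-ions carry a total charge of +3, so each complex ion is 3−.
Ligand charges: 3×isothiocyanato (-1 each), 2×fluoro (-1 each), 1×azido (-1 each); total -6. So V + (-6) = 3−, giving V = +3.
Ligands are named alphabetically: azido before fluoro before isothiocyanato.
The complex ion is anionic, so vanadium takes the -ate form vanadate(III).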